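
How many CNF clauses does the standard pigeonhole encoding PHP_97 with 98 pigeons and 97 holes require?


The PHP encoding has two parts:
1) At-least-one-hole clauses: 98 (one per pigeon, each with 97 literals).
2) At-most-one-pigeon-per-hole clauses: 97 holes * C(98,2) = 97 * 4753 = 461041.
Total clauses = 98 + 461041 = 461139.

461139


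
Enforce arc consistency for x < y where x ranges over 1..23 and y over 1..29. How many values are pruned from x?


For the constraint x < y, x needs a supporting value in y's domain.
x can be at most 28 (one less than y's maximum).
Valid x values from domain: 23 out of 23.
Pruned = 23 - 23 = 0.

0


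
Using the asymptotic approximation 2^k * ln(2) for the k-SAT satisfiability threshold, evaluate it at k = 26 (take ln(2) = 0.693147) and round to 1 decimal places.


Using the asymptotic formula: threshold ~ 2^k * ln(2).
2^26 = 67108864.
67108864 * 0.693147 = 46516307.8.

46516307.8


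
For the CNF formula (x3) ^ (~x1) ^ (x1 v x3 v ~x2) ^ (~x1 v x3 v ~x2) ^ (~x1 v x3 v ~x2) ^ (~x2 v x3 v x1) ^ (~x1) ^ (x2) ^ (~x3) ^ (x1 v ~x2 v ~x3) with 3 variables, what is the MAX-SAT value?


Enumerate all 8 truth assignments.
For each, count how many of the 10 clauses are satisfied.
The formula is not fully satisfiable, so the maximum is below 10.
Maximum simultaneously satisfiable clauses = 8.

8


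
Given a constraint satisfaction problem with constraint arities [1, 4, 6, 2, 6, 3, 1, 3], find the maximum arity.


The arities are: 1, 4, 6, 2, 6, 3, 1, 3.
Scan for the maximum value.
Maximum arity = 6.

6


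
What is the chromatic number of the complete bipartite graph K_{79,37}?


K_{79,37} is bipartite by definition: the two parts are independent sets, with every edge crossing between them.
Color all vertices in one part with color 1 and all vertices in the other part with color 2.
Since the graph has at least one edge, one color does not suffice.
Chromatic number = 2.

2


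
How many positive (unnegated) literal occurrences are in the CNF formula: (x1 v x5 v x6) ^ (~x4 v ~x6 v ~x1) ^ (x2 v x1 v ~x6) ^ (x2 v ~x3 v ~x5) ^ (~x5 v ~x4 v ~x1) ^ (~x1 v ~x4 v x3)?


Scan each clause for unnegated literals.
Clause 1: 3 positive; Clause 2: 0 positive; Clause 3: 2 positive; Clause 4: 1 positive; Clause 5: 0 positive; Clause 6: 1 positive.
Total positive literal occurrences = 7.

7


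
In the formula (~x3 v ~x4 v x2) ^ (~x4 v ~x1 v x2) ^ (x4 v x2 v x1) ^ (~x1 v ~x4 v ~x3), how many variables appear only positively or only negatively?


A pure literal appears in only one polarity across all clauses.
Pure literals: x2 (positive only), x3 (negative only).
Count = 2.

2


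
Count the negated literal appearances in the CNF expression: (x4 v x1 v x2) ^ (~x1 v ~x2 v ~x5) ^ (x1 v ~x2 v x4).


Scan each clause for negated literals.
Clause 1: 0 negative; Clause 2: 3 negative; Clause 3: 1 negative.
Total negative literal occurrences = 4.

4


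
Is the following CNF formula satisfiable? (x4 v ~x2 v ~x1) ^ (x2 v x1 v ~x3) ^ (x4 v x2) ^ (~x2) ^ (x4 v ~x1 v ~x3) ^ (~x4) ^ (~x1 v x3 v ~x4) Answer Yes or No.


Check all 16 possible truth assignments.
Number of satisfying assignments found: 0.
The formula is unsatisfiable.

No


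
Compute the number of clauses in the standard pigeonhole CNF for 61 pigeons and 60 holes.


The PHP encoding has two parts:
1) At-least-one-hole clauses: 61 (one per pigeon, each with 60 literals).
2) At-most-one-pigeon-per-hole clauses: 60 holes * C(61,2) = 60 * 1830 = 109800.
Total clauses = 61 + 109800 = 109861.

109861


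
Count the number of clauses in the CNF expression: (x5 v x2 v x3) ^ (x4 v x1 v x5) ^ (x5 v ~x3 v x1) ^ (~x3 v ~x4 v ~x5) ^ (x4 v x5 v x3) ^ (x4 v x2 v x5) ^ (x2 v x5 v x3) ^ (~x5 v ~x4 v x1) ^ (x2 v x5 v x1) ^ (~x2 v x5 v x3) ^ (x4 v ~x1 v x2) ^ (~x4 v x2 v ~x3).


Each group enclosed in parentheses joined by ^ is one clause.
Counting the conjuncts: 12 clauses.

12


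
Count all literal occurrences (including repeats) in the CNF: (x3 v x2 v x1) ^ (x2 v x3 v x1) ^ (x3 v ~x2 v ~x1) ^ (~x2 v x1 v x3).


Clause lengths: 3, 3, 3, 3.
Sum = 3 + 3 + 3 + 3 = 12.

12


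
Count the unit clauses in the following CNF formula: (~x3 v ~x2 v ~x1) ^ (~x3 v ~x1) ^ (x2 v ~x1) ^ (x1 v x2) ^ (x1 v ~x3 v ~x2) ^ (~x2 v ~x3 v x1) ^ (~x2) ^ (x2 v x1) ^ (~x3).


A unit clause contains exactly one literal.
Unit clauses found: (~x2), (~x3).
Count = 2.

2


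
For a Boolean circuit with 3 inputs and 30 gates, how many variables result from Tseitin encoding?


The Tseitin transformation introduces one auxiliary variable per gate.
Total variables = inputs + gates = 3 + 30 = 33.

33


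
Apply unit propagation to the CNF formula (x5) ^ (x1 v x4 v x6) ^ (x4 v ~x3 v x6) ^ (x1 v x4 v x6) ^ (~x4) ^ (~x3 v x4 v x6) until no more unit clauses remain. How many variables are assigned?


Unit propagation repeatedly assigns the literal in any unit clause, then simplifies.
Assignments in order: x5 = T, x4 = F.
No further unit clauses remain.
Total variables assigned = 2.

2


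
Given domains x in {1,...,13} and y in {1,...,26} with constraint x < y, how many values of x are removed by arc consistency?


For the constraint x < y, x needs a supporting value in y's domain.
x can be at most 25 (one less than y's maximum).
Valid x values from domain: 13 out of 13.
Pruned = 13 - 13 = 0.

0


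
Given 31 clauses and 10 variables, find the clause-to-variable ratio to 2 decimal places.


Clause-to-variable ratio = clauses / variables.
31 / 10 = 3.1.

3.1


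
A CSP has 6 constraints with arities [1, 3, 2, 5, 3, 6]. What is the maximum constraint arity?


The arities are: 1, 3, 2, 5, 3, 6.
Scan for the maximum value.
Maximum arity = 6.

6


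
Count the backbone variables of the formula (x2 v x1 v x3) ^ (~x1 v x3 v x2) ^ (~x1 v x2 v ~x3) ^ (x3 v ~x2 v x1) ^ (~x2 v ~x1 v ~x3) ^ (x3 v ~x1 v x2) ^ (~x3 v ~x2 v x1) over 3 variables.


Find all satisfying assignments: 2 model(s).
Check which variables have the same value in every model.
No variable is fixed across all models.
Backbone size = 0.

0


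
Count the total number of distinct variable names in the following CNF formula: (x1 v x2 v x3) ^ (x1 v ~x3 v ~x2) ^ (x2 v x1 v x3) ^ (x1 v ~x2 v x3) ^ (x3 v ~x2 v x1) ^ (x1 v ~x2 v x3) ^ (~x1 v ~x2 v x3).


Identify each distinct variable in the formula.
Variables found: x1, x2, x3.
Total distinct variables = 3.

3


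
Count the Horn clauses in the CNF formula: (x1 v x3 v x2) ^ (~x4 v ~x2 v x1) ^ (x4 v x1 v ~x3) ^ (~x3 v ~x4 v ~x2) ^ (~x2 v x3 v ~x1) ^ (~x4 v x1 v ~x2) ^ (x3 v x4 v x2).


A Horn clause has at most one positive literal.
Clause 1: 3 positive lit(s) -> not Horn
Clause 2: 1 positive lit(s) -> Horn
Clause 3: 2 positive lit(s) -> not Horn
Clause 4: 0 positive lit(s) -> Horn
Clause 5: 1 positive lit(s) -> Horn
Clause 6: 1 positive lit(s) -> Horn
Clause 7: 3 positive lit(s) -> not Horn
Total Horn clauses = 4.

4


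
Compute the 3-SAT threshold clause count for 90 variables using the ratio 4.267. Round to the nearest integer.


The 3-SAT phase transition occurs at approximately 4.267 clauses per variable.
m = 4.267 * 90 = 384.03.
Rounded to nearest integer: 384.

384


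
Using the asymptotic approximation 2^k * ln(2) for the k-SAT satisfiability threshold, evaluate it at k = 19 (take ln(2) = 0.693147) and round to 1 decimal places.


Using the asymptotic formula: threshold ~ 2^k * ln(2).
2^19 = 524288.
524288 * 0.693147 = 363408.7.

363408.7


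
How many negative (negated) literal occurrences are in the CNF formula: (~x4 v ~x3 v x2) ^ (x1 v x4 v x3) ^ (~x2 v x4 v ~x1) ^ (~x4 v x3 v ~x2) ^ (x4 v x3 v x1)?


Scan each clause for negated literals.
Clause 1: 2 negative; Clause 2: 0 negative; Clause 3: 2 negative; Clause 4: 2 negative; Clause 5: 0 negative.
Total negative literal occurrences = 6.

6


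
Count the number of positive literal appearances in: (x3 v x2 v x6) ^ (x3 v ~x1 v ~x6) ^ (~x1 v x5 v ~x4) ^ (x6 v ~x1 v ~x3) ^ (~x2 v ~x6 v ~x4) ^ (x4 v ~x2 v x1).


Scan each clause for unnegated literals.
Clause 1: 3 positive; Clause 2: 1 positive; Clause 3: 1 positive; Clause 4: 1 positive; Clause 5: 0 positive; Clause 6: 2 positive.
Total positive literal occurrences = 8.

8


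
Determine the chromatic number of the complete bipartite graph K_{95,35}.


K_{95,35} is bipartite by definition: the two parts are independent sets, with every edge crossing between them.
Color all vertices in one part with color 1 and all vertices in the other part with color 2.
Since the graph has at least one edge, one color does not suffice.
Chromatic number = 2.

2


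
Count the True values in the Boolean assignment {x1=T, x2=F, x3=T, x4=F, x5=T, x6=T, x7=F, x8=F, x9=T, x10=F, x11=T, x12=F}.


The weight is the number of variables assigned True.
True variables: x1, x3, x5, x6, x9, x11.
Weight = 6.

6


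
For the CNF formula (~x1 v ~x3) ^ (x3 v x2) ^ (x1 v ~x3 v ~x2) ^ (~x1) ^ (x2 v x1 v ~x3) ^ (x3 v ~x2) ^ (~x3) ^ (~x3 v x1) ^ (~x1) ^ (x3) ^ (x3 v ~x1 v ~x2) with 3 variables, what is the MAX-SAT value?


Enumerate all 8 truth assignments.
For each, count how many of the 11 clauses are satisfied.
The formula is not fully satisfiable, so the maximum is below 11.
Maximum simultaneously satisfiable clauses = 9.

9


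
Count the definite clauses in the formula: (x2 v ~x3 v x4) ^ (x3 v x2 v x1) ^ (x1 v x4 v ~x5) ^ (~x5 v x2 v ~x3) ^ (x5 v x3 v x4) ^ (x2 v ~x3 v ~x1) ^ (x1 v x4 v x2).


A definite clause has exactly one positive literal.
Clause 1: 2 positive -> not definite
Clause 2: 3 positive -> not definite
Clause 3: 2 positive -> not definite
Clause 4: 1 positive -> definite
Clause 5: 3 positive -> not definite
Clause 6: 1 positive -> definite
Clause 7: 3 positive -> not definite
Definite clause count = 2.

2


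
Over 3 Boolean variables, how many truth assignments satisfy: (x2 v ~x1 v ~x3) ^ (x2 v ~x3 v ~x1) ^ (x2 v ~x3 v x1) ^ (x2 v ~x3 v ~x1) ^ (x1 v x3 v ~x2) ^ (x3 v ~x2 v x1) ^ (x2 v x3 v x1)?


Enumerate all 8 truth assignments over 3 variables.
Test each against every clause.
Satisfying assignments found: 4.

4


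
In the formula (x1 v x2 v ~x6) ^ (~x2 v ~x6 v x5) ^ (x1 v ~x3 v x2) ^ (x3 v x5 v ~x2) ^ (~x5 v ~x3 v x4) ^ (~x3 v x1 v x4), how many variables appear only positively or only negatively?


A pure literal appears in only one polarity across all clauses.
Pure literals: x1 (positive only), x4 (positive only), x6 (negative only).
Count = 3.

3


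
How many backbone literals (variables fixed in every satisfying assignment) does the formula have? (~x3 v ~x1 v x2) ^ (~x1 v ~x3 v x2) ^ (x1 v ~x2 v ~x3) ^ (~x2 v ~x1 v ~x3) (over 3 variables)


Find all satisfying assignments: 5 model(s).
Check which variables have the same value in every model.
No variable is fixed across all models.
Backbone size = 0.

0


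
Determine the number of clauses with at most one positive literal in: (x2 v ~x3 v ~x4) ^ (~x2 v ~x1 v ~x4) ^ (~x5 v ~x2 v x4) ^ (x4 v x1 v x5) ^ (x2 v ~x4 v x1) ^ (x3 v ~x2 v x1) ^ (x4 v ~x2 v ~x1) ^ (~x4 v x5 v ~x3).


A Horn clause has at most one positive literal.
Clause 1: 1 positive lit(s) -> Horn
Clause 2: 0 positive lit(s) -> Horn
Clause 3: 1 positive lit(s) -> Horn
Clause 4: 3 positive lit(s) -> not Horn
Clause 5: 2 positive lit(s) -> not Horn
Clause 6: 2 positive lit(s) -> not Horn
Clause 7: 1 positive lit(s) -> Horn
Clause 8: 1 positive lit(s) -> Horn
Total Horn clauses = 5.

5


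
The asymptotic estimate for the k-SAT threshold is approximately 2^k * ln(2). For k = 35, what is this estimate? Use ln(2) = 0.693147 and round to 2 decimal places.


Using the asymptotic formula: threshold ~ 2^k * ln(2).
2^35 = 34359738368.
34359738368 * 0.693147 = 23816349570.56.

23816349570.56


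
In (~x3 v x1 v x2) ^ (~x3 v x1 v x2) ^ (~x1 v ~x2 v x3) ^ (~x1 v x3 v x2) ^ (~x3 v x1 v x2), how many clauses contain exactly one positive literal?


A definite clause has exactly one positive literal.
Clause 1: 2 positive -> not definite
Clause 2: 2 positive -> not definite
Clause 3: 1 positive -> definite
Clause 4: 2 positive -> not definite
Clause 5: 2 positive -> not definite
Definite clause count = 1.

1


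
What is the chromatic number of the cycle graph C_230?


A cycle on an even number of vertices is bipartite: alternate two colors around the cycle.
Since 230 is even, two colors suffice, and at least two are needed because the graph has edges.
Chromatic number = 2.

2


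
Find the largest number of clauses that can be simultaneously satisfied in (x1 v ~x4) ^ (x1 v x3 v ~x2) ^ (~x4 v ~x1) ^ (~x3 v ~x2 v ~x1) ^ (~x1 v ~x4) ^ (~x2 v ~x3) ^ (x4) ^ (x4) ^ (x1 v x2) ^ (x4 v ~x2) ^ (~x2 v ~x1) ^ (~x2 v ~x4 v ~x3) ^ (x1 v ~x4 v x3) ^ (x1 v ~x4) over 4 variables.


Enumerate all 16 truth assignments.
For each, count how many of the 14 clauses are satisfied.
The formula is not fully satisfiable, so the maximum is below 14.
Maximum simultaneously satisfiable clauses = 12.

12


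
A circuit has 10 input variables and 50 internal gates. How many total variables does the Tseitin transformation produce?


The Tseitin transformation introduces one auxiliary variable per gate.
Total variables = inputs + gates = 10 + 50 = 60.

60


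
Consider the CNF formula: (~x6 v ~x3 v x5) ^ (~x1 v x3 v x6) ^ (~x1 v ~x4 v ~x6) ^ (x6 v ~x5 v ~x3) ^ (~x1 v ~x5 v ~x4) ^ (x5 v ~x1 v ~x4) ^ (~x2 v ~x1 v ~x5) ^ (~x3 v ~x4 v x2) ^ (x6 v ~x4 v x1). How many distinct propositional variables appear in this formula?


Identify each distinct variable in the formula.
Variables found: x1, x2, x3, x4, x5, x6.
Total distinct variables = 6.

6


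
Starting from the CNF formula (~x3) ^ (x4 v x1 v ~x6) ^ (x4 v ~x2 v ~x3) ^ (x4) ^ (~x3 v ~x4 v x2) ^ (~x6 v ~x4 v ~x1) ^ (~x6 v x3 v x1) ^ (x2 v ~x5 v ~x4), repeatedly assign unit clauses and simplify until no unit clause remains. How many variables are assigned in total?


Unit propagation repeatedly assigns the literal in any unit clause, then simplifies.
Assignments in order: x3 = F, x4 = T.
No further unit clauses remain.
Total variables assigned = 2.

2


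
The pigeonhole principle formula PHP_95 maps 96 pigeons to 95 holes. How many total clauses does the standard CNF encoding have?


The PHP encoding has two parts:
1) At-least-one-hole clauses: 96 (one per pigeon, each with 95 literals).
2) At-most-one-pigeon-per-hole clauses: 95 holes * C(96,2) = 95 * 4560 = 433200.
Total clauses = 96 + 433200 = 433296.

433296


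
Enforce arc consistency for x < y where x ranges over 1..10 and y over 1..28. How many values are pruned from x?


For the constraint x < y, x needs a supporting value in y's domain.
x can be at most 27 (one less than y's maximum).
Valid x values from domain: 10 out of 10.
Pruned = 10 - 10 = 0.

0


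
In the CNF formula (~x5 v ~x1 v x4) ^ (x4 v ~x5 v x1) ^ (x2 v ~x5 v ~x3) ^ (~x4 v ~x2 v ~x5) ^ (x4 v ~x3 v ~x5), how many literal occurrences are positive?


Scan each clause for unnegated literals.
Clause 1: 1 positive; Clause 2: 2 positive; Clause 3: 1 positive; Clause 4: 0 positive; Clause 5: 1 positive.
Total positive literal occurrences = 5.

5


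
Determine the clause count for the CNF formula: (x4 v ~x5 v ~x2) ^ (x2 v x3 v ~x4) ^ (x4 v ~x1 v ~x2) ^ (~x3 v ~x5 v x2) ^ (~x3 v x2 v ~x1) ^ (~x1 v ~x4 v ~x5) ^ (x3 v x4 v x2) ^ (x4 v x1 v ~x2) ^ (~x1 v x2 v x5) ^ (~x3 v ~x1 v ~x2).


Each group enclosed in parentheses joined by ^ is one clause.
Counting the conjuncts: 10 clauses.

10


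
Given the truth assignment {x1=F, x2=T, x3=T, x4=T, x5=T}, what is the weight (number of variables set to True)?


The weight is the number of variables assigned True.
True variables: x2, x3, x4, x5.
Weight = 4.

4


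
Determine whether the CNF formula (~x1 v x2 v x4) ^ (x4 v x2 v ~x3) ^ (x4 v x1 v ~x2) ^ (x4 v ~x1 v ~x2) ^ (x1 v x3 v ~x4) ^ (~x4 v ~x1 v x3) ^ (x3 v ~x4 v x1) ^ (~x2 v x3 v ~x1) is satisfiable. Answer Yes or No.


Check all 16 possible truth assignments.
Number of satisfying assignments found: 5.
The formula is satisfiable.

Yes


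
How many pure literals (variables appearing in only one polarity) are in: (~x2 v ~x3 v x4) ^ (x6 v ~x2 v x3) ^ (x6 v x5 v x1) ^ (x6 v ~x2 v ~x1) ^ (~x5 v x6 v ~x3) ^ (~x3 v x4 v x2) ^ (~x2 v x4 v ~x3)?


A pure literal appears in only one polarity across all clauses.
Pure literals: x4 (positive only), x6 (positive only).
Count = 2.

2


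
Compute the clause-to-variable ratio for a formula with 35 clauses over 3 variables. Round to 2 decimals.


Clause-to-variable ratio = clauses / variables.
35 / 3 = 11.67.

11.67


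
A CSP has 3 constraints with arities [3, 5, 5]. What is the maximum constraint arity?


The arities are: 3, 5, 5.
Scan for the maximum value.
Maximum arity = 5.

5


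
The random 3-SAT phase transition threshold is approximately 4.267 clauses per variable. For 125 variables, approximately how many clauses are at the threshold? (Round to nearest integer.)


The 3-SAT phase transition occurs at approximately 4.267 clauses per variable.
m = 4.267 * 125 = 533.375.
Rounded to nearest integer: 533.

533


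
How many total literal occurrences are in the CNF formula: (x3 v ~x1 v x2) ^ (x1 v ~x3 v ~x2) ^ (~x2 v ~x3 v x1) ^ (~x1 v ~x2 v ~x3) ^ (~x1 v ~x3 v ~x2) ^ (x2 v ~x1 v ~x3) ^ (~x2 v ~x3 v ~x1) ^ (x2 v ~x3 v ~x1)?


Clause lengths: 3, 3, 3, 3, 3, 3, 3, 3.
Sum = 3 + 3 + 3 + 3 + 3 + 3 + 3 + 3 = 24.

24


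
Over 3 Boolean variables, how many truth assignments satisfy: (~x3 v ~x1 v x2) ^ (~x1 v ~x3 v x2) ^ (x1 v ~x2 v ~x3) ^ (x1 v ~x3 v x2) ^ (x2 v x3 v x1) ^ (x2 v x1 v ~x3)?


Enumerate all 8 truth assignments over 3 variables.
Test each against every clause.
Satisfying assignments found: 4.

4


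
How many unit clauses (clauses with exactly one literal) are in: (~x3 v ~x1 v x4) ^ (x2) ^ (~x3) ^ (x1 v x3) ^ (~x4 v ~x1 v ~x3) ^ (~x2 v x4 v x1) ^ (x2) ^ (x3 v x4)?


A unit clause contains exactly one literal.
Unit clauses found: (x2), (~x3), (x2).
Count = 3.

3


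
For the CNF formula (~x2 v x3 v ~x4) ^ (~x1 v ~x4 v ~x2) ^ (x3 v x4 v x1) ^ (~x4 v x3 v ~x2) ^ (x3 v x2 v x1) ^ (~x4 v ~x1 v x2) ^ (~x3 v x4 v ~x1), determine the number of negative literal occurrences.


Scan each clause for negated literals.
Clause 1: 2 negative; Clause 2: 3 negative; Clause 3: 0 negative; Clause 4: 2 negative; Clause 5: 0 negative; Clause 6: 2 negative; Clause 7: 2 negative.
Total negative literal occurrences = 11.

11


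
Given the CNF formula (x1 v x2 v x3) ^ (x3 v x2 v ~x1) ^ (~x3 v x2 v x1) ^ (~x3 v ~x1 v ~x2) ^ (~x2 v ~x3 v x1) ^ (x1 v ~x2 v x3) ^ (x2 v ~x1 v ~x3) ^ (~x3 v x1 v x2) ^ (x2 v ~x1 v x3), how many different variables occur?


Identify each distinct variable in the formula.
Variables found: x1, x2, x3.
Total distinct variables = 3.

3


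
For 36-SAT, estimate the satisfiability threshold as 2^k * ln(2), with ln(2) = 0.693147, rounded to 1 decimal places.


Using the asymptotic formula: threshold ~ 2^k * ln(2).
2^36 = 68719476736.
68719476736 * 0.693147 = 47632699141.1.

47632699141.1


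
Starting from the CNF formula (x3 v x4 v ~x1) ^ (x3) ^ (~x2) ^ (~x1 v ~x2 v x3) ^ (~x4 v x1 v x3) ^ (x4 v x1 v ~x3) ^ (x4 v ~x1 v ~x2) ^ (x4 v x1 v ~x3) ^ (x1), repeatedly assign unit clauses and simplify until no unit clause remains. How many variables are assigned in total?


Unit propagation repeatedly assigns the literal in any unit clause, then simplifies.
Assignments in order: x3 = T, x2 = F, x1 = T.
No further unit clauses remain.
Total variables assigned = 3.

3


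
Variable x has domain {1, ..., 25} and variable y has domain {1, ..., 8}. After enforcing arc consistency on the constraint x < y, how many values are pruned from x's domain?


For the constraint x < y, x needs a supporting value in y's domain.
x can be at most 7 (one less than y's maximum).
Valid x values from domain: 7 out of 25.
Pruned = 25 - 7 = 18.

18


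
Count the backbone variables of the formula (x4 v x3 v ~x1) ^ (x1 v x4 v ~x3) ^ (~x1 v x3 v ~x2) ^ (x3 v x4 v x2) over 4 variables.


Find all satisfying assignments: 10 model(s).
Check which variables have the same value in every model.
No variable is fixed across all models.
Backbone size = 0.

0


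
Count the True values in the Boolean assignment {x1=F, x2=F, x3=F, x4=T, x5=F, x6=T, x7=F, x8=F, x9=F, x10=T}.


The weight is the number of variables assigned True.
True variables: x4, x6, x10.
Weight = 3.

3


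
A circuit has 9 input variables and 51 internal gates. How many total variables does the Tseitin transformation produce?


The Tseitin transformation introduces one auxiliary variable per gate.
Total variables = inputs + gates = 9 + 51 = 60.

60


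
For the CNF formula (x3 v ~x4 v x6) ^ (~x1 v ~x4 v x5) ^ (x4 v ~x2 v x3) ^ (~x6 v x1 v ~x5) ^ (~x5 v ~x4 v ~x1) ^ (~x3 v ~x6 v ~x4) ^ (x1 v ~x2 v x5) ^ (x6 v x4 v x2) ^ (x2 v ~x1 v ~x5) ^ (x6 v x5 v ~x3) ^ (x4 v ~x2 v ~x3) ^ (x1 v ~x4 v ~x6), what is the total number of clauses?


Each group enclosed in parentheses joined by ^ is one clause.
Counting the conjuncts: 12 clauses.

12


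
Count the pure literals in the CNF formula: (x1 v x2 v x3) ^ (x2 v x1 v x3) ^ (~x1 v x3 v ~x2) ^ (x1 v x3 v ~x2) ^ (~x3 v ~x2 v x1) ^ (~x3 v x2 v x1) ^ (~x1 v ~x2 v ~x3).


A pure literal appears in only one polarity across all clauses.
No pure literals found.
Count = 0.

0


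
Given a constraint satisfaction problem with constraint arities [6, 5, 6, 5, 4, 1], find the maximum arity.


The arities are: 6, 5, 6, 5, 4, 1.
Scan for the maximum value.
Maximum arity = 6.

6


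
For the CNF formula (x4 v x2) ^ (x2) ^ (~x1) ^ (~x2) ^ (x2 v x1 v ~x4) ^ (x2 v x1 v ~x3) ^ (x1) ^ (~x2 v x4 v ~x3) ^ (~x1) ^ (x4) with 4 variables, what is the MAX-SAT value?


Enumerate all 16 truth assignments.
For each, count how many of the 10 clauses are satisfied.
The formula is not fully satisfiable, so the maximum is below 10.
Maximum simultaneously satisfiable clauses = 8.

8


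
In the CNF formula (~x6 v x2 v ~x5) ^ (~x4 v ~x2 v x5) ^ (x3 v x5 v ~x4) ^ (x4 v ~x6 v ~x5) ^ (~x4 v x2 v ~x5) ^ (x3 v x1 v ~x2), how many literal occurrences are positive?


Scan each clause for unnegated literals.
Clause 1: 1 positive; Clause 2: 1 positive; Clause 3: 2 positive; Clause 4: 1 positive; Clause 5: 1 positive; Clause 6: 2 positive.
Total positive literal occurrences = 8.

8


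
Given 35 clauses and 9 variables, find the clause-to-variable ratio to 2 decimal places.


Clause-to-variable ratio = clauses / variables.
35 / 9 = 3.89.

3.89


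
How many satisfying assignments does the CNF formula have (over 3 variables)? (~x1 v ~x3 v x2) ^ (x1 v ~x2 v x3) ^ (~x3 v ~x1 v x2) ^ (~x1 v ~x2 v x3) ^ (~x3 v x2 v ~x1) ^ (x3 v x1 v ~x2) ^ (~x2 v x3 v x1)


Enumerate all 8 truth assignments over 3 variables.
Test each against every clause.
Satisfying assignments found: 5.

5


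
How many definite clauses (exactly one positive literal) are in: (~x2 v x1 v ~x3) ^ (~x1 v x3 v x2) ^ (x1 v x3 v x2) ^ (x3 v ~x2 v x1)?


A definite clause has exactly one positive literal.
Clause 1: 1 positive -> definite
Clause 2: 2 positive -> not definite
Clause 3: 3 positive -> not definite
Clause 4: 2 positive -> not definite
Definite clause count = 1.

1


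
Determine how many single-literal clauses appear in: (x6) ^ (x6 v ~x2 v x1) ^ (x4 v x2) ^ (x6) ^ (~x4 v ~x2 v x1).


A unit clause contains exactly one literal.
Unit clauses found: (x6), (x6).
Count = 2.

2


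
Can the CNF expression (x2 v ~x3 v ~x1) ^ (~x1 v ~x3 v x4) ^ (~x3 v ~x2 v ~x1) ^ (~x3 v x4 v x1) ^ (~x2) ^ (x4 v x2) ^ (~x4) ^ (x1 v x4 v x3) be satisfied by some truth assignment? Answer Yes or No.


Check all 16 possible truth assignments.
Number of satisfying assignments found: 0.
The formula is unsatisfiable.

No


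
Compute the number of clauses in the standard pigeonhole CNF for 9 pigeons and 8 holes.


The PHP encoding has two parts:
1) At-least-one-hole clauses: 9 (one per pigeon, each with 8 literals).
2) At-most-one-pigeon-per-hole clauses: 8 holes * C(9,2) = 8 * 36 = 288.
Total clauses = 9 + 288 = 297.

297


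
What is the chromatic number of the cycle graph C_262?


A cycle on an even number of vertices is bipartite: alternate two colors around the cycle.
Since 262 is even, two colors suffice, and at least two are needed because the graph has edges.
Chromatic number = 2.

2


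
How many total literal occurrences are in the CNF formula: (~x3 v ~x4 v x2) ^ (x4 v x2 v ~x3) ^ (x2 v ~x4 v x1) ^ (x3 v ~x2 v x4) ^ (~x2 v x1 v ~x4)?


Clause lengths: 3, 3, 3, 3, 3.
Sum = 3 + 3 + 3 + 3 + 3 = 15.

15


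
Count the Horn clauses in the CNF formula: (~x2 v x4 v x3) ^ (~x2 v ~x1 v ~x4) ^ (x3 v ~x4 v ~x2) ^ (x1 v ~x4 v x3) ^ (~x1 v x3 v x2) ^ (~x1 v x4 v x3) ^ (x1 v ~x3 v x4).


A Horn clause has at most one positive literal.
Clause 1: 2 positive lit(s) -> not Horn
Clause 2: 0 positive lit(s) -> Horn
Clause 3: 1 positive lit(s) -> Horn
Clause 4: 2 positive lit(s) -> not Horn
Clause 5: 2 positive lit(s) -> not Horn
Clause 6: 2 positive lit(s) -> not Horn
Clause 7: 2 positive lit(s) -> not Horn
Total Horn clauses = 2.

2


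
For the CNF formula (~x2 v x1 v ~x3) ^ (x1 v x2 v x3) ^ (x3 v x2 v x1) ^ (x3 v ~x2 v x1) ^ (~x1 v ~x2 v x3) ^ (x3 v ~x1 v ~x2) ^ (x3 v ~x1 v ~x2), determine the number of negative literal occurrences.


Scan each clause for negated literals.
Clause 1: 2 negative; Clause 2: 0 negative; Clause 3: 0 negative; Clause 4: 1 negative; Clause 5: 2 negative; Clause 6: 2 negative; Clause 7: 2 negative.
Total negative literal occurrences = 9.

9


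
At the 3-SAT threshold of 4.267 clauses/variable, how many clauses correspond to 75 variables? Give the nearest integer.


The 3-SAT phase transition occurs at approximately 4.267 clauses per variable.
m = 4.267 * 75 = 320.025.
Rounded to nearest integer: 320.

320


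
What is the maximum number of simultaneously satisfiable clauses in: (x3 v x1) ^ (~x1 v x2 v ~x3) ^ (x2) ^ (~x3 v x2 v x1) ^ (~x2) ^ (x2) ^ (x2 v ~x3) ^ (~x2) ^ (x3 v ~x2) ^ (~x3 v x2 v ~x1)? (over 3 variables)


Enumerate all 8 truth assignments.
For each, count how many of the 10 clauses are satisfied.
The formula is not fully satisfiable, so the maximum is below 10.
Maximum simultaneously satisfiable clauses = 8.

8


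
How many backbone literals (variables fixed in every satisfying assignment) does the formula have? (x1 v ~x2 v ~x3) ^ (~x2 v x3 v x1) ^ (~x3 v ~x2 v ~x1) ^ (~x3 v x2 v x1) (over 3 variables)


Find all satisfying assignments: 4 model(s).
Check which variables have the same value in every model.
No variable is fixed across all models.
Backbone size = 0.

0


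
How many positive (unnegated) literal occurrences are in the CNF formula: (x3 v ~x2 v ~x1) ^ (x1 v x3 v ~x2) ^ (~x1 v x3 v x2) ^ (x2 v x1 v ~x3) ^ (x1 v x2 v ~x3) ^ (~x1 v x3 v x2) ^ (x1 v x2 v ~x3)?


Scan each clause for unnegated literals.
Clause 1: 1 positive; Clause 2: 2 positive; Clause 3: 2 positive; Clause 4: 2 positive; Clause 5: 2 positive; Clause 6: 2 positive; Clause 7: 2 positive.
Total positive literal occurrences = 13.

13


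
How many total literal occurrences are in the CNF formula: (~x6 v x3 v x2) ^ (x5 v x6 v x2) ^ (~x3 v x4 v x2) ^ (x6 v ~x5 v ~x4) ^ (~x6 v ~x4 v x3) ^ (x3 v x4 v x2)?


Clause lengths: 3, 3, 3, 3, 3, 3.
Sum = 3 + 3 + 3 + 3 + 3 + 3 = 18.

18


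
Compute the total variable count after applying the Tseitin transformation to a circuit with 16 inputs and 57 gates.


The Tseitin transformation introduces one auxiliary variable per gate.
Total variables = inputs + gates = 16 + 57 = 73.

73


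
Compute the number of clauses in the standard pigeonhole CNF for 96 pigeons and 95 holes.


The PHP encoding has two parts:
1) At-least-one-hole clauses: 96 (one per pigeon, each with 95 literals).
2) At-most-one-pigeon-per-hole clauses: 95 holes * C(96,2) = 95 * 4560 = 433200.
Total clauses = 96 + 433200 = 433296.

433296


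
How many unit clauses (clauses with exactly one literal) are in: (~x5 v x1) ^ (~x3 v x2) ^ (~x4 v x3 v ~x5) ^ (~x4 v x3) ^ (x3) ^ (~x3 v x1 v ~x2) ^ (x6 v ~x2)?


A unit clause contains exactly one literal.
Unit clauses found: (x3).
Count = 1.

1


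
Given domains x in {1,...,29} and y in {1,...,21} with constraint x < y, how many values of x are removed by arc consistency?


For the constraint x < y, x needs a supporting value in y's domain.
x can be at most 20 (one less than y's maximum).
Valid x values from domain: 20 out of 29.
Pruned = 29 - 20 = 9.

9


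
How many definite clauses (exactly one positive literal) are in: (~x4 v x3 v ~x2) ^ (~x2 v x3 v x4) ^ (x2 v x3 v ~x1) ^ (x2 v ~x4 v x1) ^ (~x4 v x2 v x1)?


A definite clause has exactly one positive literal.
Clause 1: 1 positive -> definite
Clause 2: 2 positive -> not definite
Clause 3: 2 positive -> not definite
Clause 4: 2 positive -> not definite
Clause 5: 2 positive -> not definite
Definite clause count = 1.

1


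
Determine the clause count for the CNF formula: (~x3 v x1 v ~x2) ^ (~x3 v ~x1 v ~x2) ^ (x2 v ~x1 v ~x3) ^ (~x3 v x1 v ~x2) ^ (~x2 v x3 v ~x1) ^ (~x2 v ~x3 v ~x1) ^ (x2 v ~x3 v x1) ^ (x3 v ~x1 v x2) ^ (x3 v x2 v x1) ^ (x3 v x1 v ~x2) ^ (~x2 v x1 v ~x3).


Each group enclosed in parentheses joined by ^ is one clause.
Counting the conjuncts: 11 clauses.

11


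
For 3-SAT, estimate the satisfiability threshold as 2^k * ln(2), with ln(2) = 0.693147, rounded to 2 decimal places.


Using the asymptotic formula: threshold ~ 2^k * ln(2).
2^3 = 8.
8 * 0.693147 = 5.55.

5.55


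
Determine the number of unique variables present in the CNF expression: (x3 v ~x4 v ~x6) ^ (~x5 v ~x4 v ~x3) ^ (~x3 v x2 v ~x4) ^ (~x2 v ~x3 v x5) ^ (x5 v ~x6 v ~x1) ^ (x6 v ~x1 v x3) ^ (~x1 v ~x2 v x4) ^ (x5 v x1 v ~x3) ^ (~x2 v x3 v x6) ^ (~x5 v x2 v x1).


Identify each distinct variable in the formula.
Variables found: x1, x2, x3, x4, x5, x6.
Total distinct variables = 6.

6


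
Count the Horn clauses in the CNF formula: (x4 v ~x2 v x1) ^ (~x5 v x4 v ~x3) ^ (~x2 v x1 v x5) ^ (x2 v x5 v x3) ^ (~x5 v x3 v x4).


A Horn clause has at most one positive literal.
Clause 1: 2 positive lit(s) -> not Horn
Clause 2: 1 positive lit(s) -> Horn
Clause 3: 2 positive lit(s) -> not Horn
Clause 4: 3 positive lit(s) -> not Horn
Clause 5: 2 positive lit(s) -> not Horn
Total Horn clauses = 1.

1


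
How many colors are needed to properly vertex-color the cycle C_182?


A cycle on an even number of vertices is bipartite: alternate two colors around the cycle.
Since 182 is even, two colors suffice, and at least two are needed because the graph has edges.
Chromatic number = 2.

2


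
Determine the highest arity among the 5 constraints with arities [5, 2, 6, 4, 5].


The arities are: 5, 2, 6, 4, 5.
Scan for the maximum value.
Maximum arity = 6.

6


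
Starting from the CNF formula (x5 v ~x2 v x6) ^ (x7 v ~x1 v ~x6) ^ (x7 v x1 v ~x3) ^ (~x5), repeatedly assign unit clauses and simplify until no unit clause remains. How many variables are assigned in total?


Unit propagation repeatedly assigns the literal in any unit clause, then simplifies.
Assignments in order: x5 = F.
No further unit clauses remain.
Total variables assigned = 1.

1


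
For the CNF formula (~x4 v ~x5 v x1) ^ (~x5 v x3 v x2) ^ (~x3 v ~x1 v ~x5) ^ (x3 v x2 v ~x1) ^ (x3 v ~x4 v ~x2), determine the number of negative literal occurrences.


Scan each clause for negated literals.
Clause 1: 2 negative; Clause 2: 1 negative; Clause 3: 3 negative; Clause 4: 1 negative; Clause 5: 2 negative.
Total negative literal occurrences = 9.

9


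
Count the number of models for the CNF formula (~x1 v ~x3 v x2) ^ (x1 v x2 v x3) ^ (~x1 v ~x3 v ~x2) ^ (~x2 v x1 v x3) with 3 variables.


Enumerate all 8 truth assignments over 3 variables.
Test each against every clause.
Satisfying assignments found: 4.

4


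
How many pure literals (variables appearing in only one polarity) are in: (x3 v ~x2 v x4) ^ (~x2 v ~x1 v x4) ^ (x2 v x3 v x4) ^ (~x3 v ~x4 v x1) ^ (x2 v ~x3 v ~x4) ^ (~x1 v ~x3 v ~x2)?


A pure literal appears in only one polarity across all clauses.
No pure literals found.
Count = 0.

0


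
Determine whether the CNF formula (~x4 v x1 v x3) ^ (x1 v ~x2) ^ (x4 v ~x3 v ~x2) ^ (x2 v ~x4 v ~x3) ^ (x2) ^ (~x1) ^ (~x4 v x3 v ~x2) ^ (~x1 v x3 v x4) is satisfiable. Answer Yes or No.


Check all 16 possible truth assignments.
Number of satisfying assignments found: 0.
The formula is unsatisfiable.

No


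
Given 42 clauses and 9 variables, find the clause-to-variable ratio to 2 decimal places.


Clause-to-variable ratio = clauses / variables.
42 / 9 = 4.67.

4.67


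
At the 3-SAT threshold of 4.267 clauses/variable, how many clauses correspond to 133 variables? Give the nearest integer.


The 3-SAT phase transition occurs at approximately 4.267 clauses per variable.
m = 4.267 * 133 = 567.511.
Rounded to nearest integer: 568.

568


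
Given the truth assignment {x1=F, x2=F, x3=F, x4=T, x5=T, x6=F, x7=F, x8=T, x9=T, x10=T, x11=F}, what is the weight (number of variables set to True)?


The weight is the number of variables assigned True.
True variables: x4, x5, x8, x9, x10.
Weight = 5.

5


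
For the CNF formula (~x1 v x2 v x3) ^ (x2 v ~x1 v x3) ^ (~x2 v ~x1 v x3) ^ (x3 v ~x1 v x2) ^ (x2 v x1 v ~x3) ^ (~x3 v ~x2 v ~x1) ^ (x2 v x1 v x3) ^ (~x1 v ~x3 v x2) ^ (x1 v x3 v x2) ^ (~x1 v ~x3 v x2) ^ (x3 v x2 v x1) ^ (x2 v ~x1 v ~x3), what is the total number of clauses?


Each group enclosed in parentheses joined by ^ is one clause.
Counting the conjuncts: 12 clauses.

12


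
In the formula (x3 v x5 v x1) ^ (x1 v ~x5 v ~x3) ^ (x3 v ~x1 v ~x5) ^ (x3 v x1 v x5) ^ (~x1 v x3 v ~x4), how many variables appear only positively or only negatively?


A pure literal appears in only one polarity across all clauses.
Pure literals: x4 (negative only).
Count = 1.

1


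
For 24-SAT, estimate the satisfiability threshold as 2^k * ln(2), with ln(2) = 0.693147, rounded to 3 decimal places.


Using the asymptotic formula: threshold ~ 2^k * ln(2).
2^24 = 16777216.
16777216 * 0.693147 = 11629076.939.

11629076.939


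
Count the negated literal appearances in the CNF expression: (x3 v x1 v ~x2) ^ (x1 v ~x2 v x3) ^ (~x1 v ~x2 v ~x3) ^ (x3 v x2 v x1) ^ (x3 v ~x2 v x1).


Scan each clause for negated literals.
Clause 1: 1 negative; Clause 2: 1 negative; Clause 3: 3 negative; Clause 4: 0 negative; Clause 5: 1 negative.
Total negative literal occurrences = 6.

6


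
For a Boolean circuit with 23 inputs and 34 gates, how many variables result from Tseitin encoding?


The Tseitin transformation introduces one auxiliary variable per gate.
Total variables = inputs + gates = 23 + 34 = 57.

57


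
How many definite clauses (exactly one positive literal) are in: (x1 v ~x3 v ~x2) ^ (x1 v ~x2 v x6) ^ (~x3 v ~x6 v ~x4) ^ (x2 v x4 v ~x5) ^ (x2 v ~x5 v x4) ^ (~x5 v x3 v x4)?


A definite clause has exactly one positive literal.
Clause 1: 1 positive -> definite
Clause 2: 2 positive -> not definite
Clause 3: 0 positive -> not definite
Clause 4: 2 positive -> not definite
Clause 5: 2 positive -> not definite
Clause 6: 2 positive -> not definite
Definite clause count = 1.

1


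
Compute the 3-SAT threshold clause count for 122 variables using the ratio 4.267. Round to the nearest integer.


The 3-SAT phase transition occurs at approximately 4.267 clauses per variable.
m = 4.267 * 122 = 520.574.
Rounded to nearest integer: 521.

521


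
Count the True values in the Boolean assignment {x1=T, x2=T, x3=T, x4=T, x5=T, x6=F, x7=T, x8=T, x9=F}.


The weight is the number of variables assigned True.
True variables: x1, x2, x3, x4, x5, x7, x8.
Weight = 7.

7


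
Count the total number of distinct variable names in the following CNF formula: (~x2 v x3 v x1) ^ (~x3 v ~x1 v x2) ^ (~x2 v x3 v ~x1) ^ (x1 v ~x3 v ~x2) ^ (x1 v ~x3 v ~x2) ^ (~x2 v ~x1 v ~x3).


Identify each distinct variable in the formula.
Variables found: x1, x2, x3.
Total distinct variables = 3.

3


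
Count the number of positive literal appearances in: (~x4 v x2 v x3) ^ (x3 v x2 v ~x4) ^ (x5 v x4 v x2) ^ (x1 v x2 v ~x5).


Scan each clause for unnegated literals.
Clause 1: 2 positive; Clause 2: 2 positive; Clause 3: 3 positive; Clause 4: 2 positive.
Total positive literal occurrences = 9.

9


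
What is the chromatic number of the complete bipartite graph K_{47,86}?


K_{47,86} is bipartite by definition: the two parts are independent sets, with every edge crossing between them.
Color all vertices in one part with color 1 and all vertices in the other part with color 2.
Since the graph has at least one edge, one color does not suffice.
Chromatic number = 2.

2


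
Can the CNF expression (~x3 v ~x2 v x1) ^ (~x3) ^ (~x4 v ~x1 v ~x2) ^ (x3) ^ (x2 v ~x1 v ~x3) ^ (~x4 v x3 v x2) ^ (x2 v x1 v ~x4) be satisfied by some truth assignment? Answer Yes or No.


Check all 16 possible truth assignments.
Number of satisfying assignments found: 0.
The formula is unsatisfiable.

No


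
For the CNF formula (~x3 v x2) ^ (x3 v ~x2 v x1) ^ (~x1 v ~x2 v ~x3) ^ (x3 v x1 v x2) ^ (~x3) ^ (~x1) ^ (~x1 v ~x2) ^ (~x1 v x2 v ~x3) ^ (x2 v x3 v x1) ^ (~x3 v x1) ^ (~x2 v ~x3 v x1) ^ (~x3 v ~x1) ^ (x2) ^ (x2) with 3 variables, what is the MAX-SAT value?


Enumerate all 8 truth assignments.
For each, count how many of the 14 clauses are satisfied.
The formula is not fully satisfiable, so the maximum is below 14.
Maximum simultaneously satisfiable clauses = 13.

13


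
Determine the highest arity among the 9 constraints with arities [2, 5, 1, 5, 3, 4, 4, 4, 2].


The arities are: 2, 5, 1, 5, 3, 4, 4, 4, 2.
Scan for the maximum value.
Maximum arity = 5.

5


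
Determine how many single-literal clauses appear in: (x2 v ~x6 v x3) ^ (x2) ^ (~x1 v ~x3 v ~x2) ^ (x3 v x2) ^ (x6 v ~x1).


A unit clause contains exactly one literal.
Unit clauses found: (x2).
Count = 1.

1


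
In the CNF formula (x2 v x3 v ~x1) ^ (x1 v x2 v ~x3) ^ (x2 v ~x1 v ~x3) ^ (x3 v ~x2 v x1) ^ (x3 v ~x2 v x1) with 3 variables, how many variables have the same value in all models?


Find all satisfying assignments: 4 model(s).
Check which variables have the same value in every model.
No variable is fixed across all models.
Backbone size = 0.

0


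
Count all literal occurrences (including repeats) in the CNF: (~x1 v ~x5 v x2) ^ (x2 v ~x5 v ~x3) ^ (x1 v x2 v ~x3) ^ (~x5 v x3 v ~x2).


Clause lengths: 3, 3, 3, 3.
Sum = 3 + 3 + 3 + 3 = 12.

12


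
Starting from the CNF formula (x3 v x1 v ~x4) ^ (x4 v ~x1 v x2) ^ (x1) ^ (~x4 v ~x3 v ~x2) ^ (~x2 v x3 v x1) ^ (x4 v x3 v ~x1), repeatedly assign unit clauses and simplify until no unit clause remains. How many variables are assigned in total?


Unit propagation repeatedly assigns the literal in any unit clause, then simplifies.
Assignments in order: x1 = T.
No further unit clauses remain.
Total variables assigned = 1.

1


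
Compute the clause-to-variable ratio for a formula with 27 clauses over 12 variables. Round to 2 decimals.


Clause-to-variable ratio = clauses / variables.
27 / 12 = 2.25.

2.25


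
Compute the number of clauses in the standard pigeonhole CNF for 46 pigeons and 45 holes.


The PHP encoding has two parts:
1) At-least-one-hole clauses: 46 (one per pigeon, each with 45 literals).
2) At-most-one-pigeon-per-hole clauses: 45 holes * C(46,2) = 45 * 1035 = 46575.
Total clauses = 46 + 46575 = 46621.

46621


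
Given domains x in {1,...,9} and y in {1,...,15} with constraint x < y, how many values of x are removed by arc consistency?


For the constraint x < y, x needs a supporting value in y's domain.
x can be at most 14 (one less than y's maximum).
Valid x values from domain: 9 out of 9.
Pruned = 9 - 9 = 0.

0


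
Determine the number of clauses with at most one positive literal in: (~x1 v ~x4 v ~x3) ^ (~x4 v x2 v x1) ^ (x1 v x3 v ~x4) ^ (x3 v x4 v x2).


A Horn clause has at most one positive literal.
Clause 1: 0 positive lit(s) -> Horn
Clause 2: 2 positive lit(s) -> not Horn
Clause 3: 2 positive lit(s) -> not Horn
Clause 4: 3 positive lit(s) -> not Horn
Total Horn clauses = 1.

1
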